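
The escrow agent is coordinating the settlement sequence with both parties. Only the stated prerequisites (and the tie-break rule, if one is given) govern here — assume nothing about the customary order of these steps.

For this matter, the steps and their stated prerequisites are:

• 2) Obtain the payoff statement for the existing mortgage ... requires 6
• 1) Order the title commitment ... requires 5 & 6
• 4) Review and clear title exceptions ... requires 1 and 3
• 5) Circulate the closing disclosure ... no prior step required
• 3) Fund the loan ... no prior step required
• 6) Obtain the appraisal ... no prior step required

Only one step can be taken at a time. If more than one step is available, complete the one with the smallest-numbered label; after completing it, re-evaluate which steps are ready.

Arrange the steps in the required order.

3 5 6 1 2 4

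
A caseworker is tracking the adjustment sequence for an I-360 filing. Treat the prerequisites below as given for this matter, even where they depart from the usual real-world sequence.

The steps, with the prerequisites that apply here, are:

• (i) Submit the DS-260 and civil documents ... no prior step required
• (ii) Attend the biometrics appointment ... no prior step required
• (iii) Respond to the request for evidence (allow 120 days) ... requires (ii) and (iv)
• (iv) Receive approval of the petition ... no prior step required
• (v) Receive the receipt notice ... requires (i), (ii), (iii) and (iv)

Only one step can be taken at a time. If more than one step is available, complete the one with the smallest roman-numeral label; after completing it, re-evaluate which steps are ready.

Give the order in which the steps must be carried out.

(i), (ii) and (iv) have no prerequisites; (i) has the earlier label, so (i) is first.
Now (ii) and (iv) have their prerequisites met. (ii) has the earlier label, so (ii) next.
That leaves (iv) as the only ready step → (iv).
(iii) needed (ii) and (iv), now all done → (iii).
That leaves (v) as the only ready step → (v).

(i) → (ii) → (iv) → (iii) → (v)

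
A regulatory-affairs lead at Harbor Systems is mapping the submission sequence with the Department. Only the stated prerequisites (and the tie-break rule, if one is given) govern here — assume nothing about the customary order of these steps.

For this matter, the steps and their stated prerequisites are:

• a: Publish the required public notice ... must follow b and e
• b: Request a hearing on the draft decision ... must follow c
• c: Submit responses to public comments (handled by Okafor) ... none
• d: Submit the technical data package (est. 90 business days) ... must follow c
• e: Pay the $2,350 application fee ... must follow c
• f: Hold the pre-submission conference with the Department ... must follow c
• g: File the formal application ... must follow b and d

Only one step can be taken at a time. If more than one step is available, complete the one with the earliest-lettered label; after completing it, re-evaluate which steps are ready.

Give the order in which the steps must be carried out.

c, b, d, e, a, f, g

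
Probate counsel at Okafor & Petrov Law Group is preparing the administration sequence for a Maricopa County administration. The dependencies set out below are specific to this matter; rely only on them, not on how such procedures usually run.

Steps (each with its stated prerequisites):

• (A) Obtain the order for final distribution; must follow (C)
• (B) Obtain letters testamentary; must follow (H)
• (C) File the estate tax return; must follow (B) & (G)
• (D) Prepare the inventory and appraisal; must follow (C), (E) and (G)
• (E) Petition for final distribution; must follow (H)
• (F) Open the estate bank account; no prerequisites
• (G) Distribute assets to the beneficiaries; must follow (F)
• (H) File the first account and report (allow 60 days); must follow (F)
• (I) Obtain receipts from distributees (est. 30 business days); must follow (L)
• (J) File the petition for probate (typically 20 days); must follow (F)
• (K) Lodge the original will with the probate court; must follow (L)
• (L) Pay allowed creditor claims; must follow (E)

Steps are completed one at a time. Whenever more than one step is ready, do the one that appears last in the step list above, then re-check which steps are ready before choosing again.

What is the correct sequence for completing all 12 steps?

(F), (J), (H), (G), (E), (L), (K), (I), (B), (C), (D), (A)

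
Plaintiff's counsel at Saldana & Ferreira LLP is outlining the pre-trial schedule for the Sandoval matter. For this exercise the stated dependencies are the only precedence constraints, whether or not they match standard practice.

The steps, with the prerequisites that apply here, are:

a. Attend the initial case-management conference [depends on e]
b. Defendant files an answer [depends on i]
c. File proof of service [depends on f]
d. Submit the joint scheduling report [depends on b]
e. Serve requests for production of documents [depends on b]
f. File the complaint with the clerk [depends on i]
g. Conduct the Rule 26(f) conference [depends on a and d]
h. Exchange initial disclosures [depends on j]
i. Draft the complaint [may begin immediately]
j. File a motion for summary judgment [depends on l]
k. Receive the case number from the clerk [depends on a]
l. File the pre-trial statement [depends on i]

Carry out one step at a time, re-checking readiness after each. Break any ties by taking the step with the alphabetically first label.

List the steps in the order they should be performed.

i, b, d, e, a, f, c, g, k, l, j, h

i is the only step with nothing outstanding, so it goes first.
Ready: b, f and l. b has the earlier label → b.
d and e now also ready, so the ready set is {d, e, f, l}; d has the earlier label → d.
Now e, f and l have their prerequisites met. e has the earlier label, so e next.
a now also ready, so the ready set is {a, f, l}; a has the earlier label → a.
g and k now also ready, so the ready set is {f, g, k, l}; f has the earlier label → f.
c, g, k and l are all available; c has the earlier label → c.
g, k and l are all available; g has the earlier label → g.
Now k and l have their prerequisites met. k has the earlier label, so k next.
l is the only step now ready → l.
j is the only step now ready → j.
That leaves h as the only ready step → h.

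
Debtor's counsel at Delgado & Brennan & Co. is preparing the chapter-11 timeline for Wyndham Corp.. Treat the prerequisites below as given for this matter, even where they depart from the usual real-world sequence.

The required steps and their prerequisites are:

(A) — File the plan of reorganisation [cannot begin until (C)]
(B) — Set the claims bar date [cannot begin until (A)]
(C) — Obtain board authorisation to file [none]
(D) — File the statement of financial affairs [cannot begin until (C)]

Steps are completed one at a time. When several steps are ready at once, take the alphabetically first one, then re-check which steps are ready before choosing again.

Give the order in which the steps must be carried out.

(C), (A), (B), (D)

(C) has no prerequisites → (C) first.
Now (A) and (D) have their prerequisites met. (A) has the earlier label, so (A) next.
Now (B) and (D) have their prerequisites met. (B) has the earlier label, so (B) next.
Next only (D) has its prerequisites met → (D).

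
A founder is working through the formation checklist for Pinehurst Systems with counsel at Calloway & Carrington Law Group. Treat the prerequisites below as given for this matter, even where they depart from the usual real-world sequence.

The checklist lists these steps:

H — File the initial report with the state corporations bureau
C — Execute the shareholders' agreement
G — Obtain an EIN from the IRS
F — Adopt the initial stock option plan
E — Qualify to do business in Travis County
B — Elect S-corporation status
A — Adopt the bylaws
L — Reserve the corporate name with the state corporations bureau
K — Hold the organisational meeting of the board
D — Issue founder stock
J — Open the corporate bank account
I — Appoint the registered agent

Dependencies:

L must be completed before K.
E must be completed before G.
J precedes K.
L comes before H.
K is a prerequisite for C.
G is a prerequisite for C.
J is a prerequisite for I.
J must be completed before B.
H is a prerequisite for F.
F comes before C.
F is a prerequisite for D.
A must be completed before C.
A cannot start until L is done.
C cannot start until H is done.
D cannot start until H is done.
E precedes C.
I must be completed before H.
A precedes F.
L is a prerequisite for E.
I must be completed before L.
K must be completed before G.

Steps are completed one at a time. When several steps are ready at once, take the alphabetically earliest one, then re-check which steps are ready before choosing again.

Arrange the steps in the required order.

J → B → I → L → A → E → H → F → D → K → G → C

J has no prerequisites → J first.
Now B and I have their prerequisites met. B has the earlier label, so B next.
I is the only step now ready → I.
Next only L has its prerequisites met → L.
A, E, H and K are all available; A has the earlier label → A.
Now E, H and K have their prerequisites met. E has the earlier label, so E next.
Now H and K have their prerequisites met. H has the earlier label, so H next.
F and K are both available; F has the earlier label → F.
Now D and K have their prerequisites met. D has the earlier label, so D next.
Next only K has its prerequisites met → K.
That leaves G as the only ready step → G.
That leaves C as the only ready step → C.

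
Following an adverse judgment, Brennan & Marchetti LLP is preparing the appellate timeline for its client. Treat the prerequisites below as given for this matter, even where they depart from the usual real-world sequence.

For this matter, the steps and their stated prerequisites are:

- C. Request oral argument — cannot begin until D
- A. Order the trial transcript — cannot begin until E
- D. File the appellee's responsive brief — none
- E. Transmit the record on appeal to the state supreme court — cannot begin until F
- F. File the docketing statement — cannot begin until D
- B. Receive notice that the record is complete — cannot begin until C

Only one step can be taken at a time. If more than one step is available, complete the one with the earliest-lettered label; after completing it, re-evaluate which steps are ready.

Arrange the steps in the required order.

Only D has no prerequisites, so it is first.
Now C and F have their prerequisites met. C has the earlier label, so C next.
B now also ready, so the ready set is {B, F}; B has the earlier label → B.
F is the only step now ready → F.
E needed F, now all done → E.
A needed E, now all done → A.

D, C, B, F, E, A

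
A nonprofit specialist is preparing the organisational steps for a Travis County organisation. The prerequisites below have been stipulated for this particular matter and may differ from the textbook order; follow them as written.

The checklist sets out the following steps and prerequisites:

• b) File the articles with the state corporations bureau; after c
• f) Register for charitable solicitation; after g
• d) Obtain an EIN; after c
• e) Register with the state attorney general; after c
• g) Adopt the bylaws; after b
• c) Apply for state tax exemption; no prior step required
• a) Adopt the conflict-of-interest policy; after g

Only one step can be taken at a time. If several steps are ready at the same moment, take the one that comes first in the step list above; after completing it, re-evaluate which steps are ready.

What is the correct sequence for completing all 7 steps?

Only c has no prerequisites, so it is first.
Now b, d and e have their prerequisites met. b is listed earlier, so b next.
g now also ready, so the ready set is {d, e, g}; d is listed earlier → d.
Ready: e and g. e is listed earlier → e.
g needed b, now all done → g.
Ready: f and a. f is listed earlier → f.
a is the only step now ready → a.

c → b → d → e → g → f → a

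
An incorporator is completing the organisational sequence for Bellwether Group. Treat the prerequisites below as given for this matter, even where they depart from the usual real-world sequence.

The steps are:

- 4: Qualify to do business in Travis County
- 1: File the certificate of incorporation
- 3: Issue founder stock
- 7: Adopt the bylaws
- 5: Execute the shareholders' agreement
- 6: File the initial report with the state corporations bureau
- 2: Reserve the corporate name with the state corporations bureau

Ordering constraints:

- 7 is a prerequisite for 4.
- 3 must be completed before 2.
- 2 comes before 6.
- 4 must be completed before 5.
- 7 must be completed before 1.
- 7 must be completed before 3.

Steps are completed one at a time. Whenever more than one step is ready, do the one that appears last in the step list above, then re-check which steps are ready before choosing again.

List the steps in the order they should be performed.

7 is the only step with nothing outstanding, so it goes first.
3, 1 and 4 are all available; 3 is listed later → 3.
Now 2, 1 and 4 have their prerequisites met. 2 is listed later, so 2 next.
6, 1 and 4 are all available; 6 is listed later → 6.
1 and 4 are both available; 1 is listed later → 1.
Next only 4 has its prerequisites met → 4.
That leaves 5 as the only ready step → 5.

7, 3, 2, 6, 1, 4, 5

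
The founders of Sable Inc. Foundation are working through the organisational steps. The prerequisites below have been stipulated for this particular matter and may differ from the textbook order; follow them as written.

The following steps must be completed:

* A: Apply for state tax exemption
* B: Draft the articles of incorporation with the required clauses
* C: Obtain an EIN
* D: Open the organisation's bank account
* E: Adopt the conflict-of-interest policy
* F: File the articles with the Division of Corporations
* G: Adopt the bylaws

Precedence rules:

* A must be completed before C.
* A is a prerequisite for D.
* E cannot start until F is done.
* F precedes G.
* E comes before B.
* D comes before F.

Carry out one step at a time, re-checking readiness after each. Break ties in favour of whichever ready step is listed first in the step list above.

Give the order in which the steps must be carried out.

A → C → D → F → E → B → G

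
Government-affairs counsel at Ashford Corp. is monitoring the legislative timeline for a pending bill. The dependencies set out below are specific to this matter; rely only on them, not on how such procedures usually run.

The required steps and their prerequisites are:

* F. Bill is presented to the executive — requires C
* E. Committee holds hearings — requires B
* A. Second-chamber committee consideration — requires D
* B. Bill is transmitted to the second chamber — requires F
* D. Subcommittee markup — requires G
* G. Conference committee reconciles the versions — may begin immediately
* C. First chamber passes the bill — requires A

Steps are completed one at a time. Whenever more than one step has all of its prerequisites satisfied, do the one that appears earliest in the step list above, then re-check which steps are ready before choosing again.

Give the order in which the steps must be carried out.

Only G has no prerequisites, so it is first.
D needed G, now all done → D.
Next only A has its prerequisites met → A.
C is the only step now ready → C.
F is the only step now ready → F.
That leaves B as the only ready step → B.
That leaves E as the only ready step → E.

G, D, A, C, F, B, E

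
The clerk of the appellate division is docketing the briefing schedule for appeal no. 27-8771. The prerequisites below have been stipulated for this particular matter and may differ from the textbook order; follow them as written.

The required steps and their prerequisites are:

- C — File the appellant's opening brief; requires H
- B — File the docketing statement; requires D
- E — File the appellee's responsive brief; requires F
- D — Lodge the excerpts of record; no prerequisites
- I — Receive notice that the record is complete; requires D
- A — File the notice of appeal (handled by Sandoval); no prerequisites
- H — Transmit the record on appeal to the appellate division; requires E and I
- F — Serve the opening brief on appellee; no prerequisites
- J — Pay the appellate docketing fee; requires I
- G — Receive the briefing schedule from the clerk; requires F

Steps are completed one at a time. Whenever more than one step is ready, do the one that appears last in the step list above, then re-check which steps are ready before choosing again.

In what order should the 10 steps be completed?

Nothing is required for F, A and D. F is listed later → F first.
G and E now also ready, so the ready set is {G, A, D, E}; G is listed later → G.
Now A, D and E have their prerequisites met. A is listed later, so A next.
Now D and E have their prerequisites met. D is listed later, so D next.
I and B now also ready, so the ready set is {I, E, B}; I is listed later → I.
J now also ready, so the ready set is {J, E, B}; J is listed later → J.
Now E and B have their prerequisites met. E is listed later, so E next.
H now also ready, so the ready set is {H, B}; H is listed later → H.
C now also ready, so the ready set is {B, C}; B is listed later → B.
That leaves C as the only ready step → C.

F → G → A → D → I → J → E → H → B → C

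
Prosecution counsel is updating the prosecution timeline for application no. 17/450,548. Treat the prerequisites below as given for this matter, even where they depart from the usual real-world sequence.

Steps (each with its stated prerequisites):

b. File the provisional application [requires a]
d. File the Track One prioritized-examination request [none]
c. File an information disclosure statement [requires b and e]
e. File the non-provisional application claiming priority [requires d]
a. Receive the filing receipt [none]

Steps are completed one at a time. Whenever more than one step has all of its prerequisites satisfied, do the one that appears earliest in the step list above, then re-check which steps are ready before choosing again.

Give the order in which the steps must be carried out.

Nothing is required for d and a. d is listed earlier → d first.
e now also ready, so the ready set is {e, a}; e is listed earlier → e.
That leaves a as the only ready step → a.
That leaves b as the only ready step → b.
That leaves c as the only ready step → c.

d, e, a, b, c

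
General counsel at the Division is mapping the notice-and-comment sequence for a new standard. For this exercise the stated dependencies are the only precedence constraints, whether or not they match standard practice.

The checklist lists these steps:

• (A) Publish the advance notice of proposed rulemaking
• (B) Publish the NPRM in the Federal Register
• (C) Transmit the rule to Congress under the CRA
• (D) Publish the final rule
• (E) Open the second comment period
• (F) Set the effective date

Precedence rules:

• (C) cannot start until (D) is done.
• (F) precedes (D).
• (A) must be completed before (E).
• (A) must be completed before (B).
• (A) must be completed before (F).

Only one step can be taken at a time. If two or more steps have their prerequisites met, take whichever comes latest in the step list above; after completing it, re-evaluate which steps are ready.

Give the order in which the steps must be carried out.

(A), (F), (E), (D), (C), (B)

(A) is the only step with nothing outstanding, so it goes first.
(F), (E) and (B) are all available; (F) is listed later → (F).
Ready: (E), (D) and (B). (E) is listed later → (E).
(D) and (B) are both available; (D) is listed later → (D).
(C) now also ready, so the ready set is {(C), (B)}; (C) is listed later → (C).
That leaves (B) as the only ready step → (B).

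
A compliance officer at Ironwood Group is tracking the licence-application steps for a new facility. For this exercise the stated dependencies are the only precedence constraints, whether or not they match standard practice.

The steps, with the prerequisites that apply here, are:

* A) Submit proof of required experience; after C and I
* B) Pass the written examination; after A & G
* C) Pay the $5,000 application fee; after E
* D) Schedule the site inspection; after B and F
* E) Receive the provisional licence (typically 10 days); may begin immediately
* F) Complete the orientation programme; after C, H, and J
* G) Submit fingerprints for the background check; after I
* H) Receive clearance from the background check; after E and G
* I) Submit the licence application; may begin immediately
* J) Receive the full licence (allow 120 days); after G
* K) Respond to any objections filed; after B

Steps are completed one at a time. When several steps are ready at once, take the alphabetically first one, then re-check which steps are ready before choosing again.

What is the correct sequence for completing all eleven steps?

E and I have no prerequisites; E has the earlier label, so E is first.
Ready: C and I. C has the earlier label → C.
That leaves I as the only ready step → I.
Ready: A and G. A has the earlier label → A.
G needed I, now all done → G.
B, H and J are all available; B has the earlier label → B.
K now also ready, so the ready set is {H, J, K}; H has the earlier label → H.
Ready: J and K. J has the earlier label → J.
F now also ready, so the ready set is {F, K}; F has the earlier label → F.
D and K are both available; D has the earlier label → D.
K needed B, now all done → K.

E, C, I, A, G, B, H, J, F, D, K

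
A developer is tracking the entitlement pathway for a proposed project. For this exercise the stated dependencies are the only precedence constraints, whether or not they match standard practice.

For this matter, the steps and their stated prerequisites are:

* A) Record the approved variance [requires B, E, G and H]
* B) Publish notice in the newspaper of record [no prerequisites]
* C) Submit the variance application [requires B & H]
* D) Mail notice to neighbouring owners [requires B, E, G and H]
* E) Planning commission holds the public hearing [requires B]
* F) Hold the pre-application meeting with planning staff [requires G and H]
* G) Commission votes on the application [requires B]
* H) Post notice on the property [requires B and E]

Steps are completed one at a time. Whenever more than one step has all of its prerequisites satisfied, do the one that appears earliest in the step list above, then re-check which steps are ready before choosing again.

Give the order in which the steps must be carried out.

B E G H A C D F

Only B has no prerequisites, so it is first.
Ready: E and G. E is listed earlier → E.
H now also ready, so the ready set is {G, H}; G is listed earlier → G.
H needed B and E, now all done → H.
Ready: A, C, D and F. A is listed earlier → A.
Now C, D and F have their prerequisites met. C is listed earlier, so C next.
D and F are both available; D is listed earlier → D.
F is the only step now ready → F.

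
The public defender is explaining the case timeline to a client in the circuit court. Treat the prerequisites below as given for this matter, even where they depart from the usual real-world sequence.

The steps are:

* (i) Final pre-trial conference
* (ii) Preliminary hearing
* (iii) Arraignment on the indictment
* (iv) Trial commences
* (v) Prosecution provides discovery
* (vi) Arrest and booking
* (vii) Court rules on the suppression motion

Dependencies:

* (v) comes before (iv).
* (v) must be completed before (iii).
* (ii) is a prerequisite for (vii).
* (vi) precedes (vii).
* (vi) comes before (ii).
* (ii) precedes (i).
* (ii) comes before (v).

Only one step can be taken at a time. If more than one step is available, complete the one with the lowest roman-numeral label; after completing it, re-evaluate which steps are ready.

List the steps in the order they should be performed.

(vi), (ii), (i), (v), (iii), (iv), (vii)

(vi) has no prerequisites → (vi) first.
That leaves (ii) as the only ready step → (ii).
Ready: (i), (v) and (vii). (i) has the earlier label → (i).
Now (v) and (vii) have their prerequisites met. (v) has the earlier label, so (v) next.
(iii) and (iv) now also ready, so the ready set is {(iii), (iv), (vii)}; (iii) has the earlier label → (iii).
Ready: (iv) and (vii). (iv) has the earlier label → (iv).
Next only (vii) has its prerequisites met → (vii).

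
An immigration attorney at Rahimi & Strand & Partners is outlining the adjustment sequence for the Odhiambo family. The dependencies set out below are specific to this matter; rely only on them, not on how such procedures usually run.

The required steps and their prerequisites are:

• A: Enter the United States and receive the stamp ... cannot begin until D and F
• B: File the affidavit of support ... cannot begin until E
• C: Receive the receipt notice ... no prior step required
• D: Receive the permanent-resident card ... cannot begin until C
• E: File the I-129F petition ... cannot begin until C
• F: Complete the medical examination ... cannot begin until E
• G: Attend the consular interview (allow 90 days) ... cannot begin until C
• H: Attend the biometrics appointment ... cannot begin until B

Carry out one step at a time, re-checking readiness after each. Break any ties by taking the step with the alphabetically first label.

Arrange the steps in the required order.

C → D → E → B → F → A → G → H

C is the only step with nothing outstanding, so it goes first.
Now D, E and G have their prerequisites met. D has the earlier label, so D next.
Ready: E and G. E has the earlier label → E.
B, F and G are all available; B has the earlier label → B.
Now F, G and H have their prerequisites met. F has the earlier label, so F next.
A now also ready, so the ready set is {A, G, H}; A has the earlier label → A.
Now G and H have their prerequisites met. G has the earlier label, so G next.
That leaves H as the only ready step → H.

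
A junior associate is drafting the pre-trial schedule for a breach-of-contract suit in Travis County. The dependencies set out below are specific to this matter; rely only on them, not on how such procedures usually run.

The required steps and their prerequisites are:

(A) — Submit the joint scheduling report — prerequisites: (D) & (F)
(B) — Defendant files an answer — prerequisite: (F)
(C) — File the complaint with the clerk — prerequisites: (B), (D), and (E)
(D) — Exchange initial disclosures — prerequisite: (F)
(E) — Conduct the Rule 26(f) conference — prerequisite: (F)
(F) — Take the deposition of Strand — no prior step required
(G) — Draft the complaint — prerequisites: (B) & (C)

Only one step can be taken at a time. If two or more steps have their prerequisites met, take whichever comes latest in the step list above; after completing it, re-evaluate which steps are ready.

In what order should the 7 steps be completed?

(F) → (E) → (D) → (B) → (C) → (G) → (A)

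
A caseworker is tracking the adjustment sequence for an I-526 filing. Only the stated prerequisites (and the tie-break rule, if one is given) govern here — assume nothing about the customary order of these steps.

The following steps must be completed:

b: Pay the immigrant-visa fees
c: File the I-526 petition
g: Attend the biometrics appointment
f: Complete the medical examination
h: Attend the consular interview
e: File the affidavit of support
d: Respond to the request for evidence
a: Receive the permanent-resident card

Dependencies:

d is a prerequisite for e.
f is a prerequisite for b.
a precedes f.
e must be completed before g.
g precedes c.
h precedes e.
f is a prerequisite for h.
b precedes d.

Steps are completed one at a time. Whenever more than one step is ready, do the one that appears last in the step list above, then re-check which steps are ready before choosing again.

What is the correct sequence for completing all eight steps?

a, f, h, b, d, e, g, c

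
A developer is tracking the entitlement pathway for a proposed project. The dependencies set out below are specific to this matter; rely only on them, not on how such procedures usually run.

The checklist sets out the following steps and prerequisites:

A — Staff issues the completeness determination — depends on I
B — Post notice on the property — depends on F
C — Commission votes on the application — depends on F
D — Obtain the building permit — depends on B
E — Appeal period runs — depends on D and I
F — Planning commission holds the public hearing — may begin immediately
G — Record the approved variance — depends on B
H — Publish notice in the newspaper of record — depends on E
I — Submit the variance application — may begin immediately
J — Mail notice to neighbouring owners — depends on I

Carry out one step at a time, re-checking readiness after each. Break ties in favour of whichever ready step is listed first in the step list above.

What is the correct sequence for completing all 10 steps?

Nothing is required for F and I. F is listed earlier → F first.
B and C now also ready, so the ready set is {B, C, I}; B is listed earlier → B.
C, D, G and I are all available; C is listed earlier → C.
Ready: D, G and I. D is listed earlier → D.
G and I are both available; G is listed earlier → G.
Next only I has its prerequisites met → I.
Now A, E and J have their prerequisites met. A is listed earlier, so A next.
Now E and J have their prerequisites met. E is listed earlier, so E next.
Ready: H and J. H is listed earlier → H.
Next only J has its prerequisites met → J.

F → B → C → D → G → I → A → E → H → J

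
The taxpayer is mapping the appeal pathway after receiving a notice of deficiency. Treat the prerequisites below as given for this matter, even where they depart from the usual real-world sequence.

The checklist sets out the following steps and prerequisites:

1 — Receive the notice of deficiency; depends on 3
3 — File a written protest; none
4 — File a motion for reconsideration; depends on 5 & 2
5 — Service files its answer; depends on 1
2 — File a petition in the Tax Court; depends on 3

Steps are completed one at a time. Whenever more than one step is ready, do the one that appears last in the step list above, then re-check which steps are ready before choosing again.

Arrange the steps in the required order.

3 is the only step with nothing outstanding, so it goes first.
2 and 1 are both available; 2 is listed later → 2.
1 needed 3, now all done → 1.
5 is the only step now ready → 5.
4 needed 2 and 5, now all done → 4.

3, 2, 1, 5, 4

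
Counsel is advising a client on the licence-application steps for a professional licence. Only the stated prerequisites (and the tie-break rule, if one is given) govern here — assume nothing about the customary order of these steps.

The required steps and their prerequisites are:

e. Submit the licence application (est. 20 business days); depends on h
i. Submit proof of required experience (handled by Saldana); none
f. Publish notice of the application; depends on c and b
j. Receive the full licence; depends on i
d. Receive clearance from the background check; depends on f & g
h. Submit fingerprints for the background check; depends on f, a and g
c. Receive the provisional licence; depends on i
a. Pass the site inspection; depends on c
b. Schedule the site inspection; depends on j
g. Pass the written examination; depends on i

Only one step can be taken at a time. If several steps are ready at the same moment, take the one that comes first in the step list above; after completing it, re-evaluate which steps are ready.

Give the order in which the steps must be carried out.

i, j, c, a, b, f, g, d, h, e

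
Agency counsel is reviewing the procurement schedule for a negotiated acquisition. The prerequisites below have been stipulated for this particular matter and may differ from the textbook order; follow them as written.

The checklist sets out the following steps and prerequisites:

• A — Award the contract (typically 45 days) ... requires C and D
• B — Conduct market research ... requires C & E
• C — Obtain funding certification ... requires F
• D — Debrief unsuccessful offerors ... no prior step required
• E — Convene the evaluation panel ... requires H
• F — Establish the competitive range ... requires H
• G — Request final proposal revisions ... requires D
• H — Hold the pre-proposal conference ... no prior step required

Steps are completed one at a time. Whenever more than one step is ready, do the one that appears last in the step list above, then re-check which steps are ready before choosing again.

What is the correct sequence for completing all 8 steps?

H and D have no prerequisites; H is listed later, so H is first.
Ready: F, E and D. F is listed later → F.
C now also ready, so the ready set is {E, D, C}; E is listed later → E.
Ready: D and C. D is listed later → D.
Now G and C have their prerequisites met. G is listed later, so G next.
C needed F, now all done → C.
Now B and A have their prerequisites met. B is listed later, so B next.
A needed D and C, now all done → A.

H, F, E, D, G, C, B, A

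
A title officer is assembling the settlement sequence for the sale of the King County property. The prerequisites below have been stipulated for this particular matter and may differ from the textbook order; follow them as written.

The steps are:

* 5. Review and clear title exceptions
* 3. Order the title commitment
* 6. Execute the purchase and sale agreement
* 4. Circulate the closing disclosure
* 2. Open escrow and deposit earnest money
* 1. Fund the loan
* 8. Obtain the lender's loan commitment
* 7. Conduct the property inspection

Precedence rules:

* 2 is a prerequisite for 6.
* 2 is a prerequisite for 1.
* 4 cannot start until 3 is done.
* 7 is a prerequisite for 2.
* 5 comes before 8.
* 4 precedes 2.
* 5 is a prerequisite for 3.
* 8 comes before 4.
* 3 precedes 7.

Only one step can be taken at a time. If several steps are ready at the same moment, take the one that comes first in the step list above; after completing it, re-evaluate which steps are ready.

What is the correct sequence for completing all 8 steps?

5, 3, 8, 4, 7, 2, 6, 1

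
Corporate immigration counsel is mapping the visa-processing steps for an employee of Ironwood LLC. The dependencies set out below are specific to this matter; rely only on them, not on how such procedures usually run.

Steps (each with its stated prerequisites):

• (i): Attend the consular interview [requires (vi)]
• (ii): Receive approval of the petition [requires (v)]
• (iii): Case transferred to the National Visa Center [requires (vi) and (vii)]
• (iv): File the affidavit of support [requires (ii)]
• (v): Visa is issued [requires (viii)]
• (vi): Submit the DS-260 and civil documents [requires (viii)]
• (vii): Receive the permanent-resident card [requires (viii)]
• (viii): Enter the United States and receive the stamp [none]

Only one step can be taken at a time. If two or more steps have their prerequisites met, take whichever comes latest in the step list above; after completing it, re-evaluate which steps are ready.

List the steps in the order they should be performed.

(viii), (vii), (vi), (v), (iii), (ii), (iv), (i)

Only (viii) has no prerequisites, so it is first.
Now (vii), (vi) and (v) have their prerequisites met. (vii) is listed later, so (vii) next.
Ready: (vi) and (v). (vi) is listed later → (vi).
(iii) and (i) now also ready, so the ready set is {(v), (iii), (i)}; (v) is listed later → (v).
(iii), (ii) and (i) are all available; (iii) is listed later → (iii).
Now (ii) and (i) have their prerequisites met. (ii) is listed later, so (ii) next.
Now (iv) and (i) have their prerequisites met. (iv) is listed later, so (iv) next.
Next only (i) has its prerequisites met → (i).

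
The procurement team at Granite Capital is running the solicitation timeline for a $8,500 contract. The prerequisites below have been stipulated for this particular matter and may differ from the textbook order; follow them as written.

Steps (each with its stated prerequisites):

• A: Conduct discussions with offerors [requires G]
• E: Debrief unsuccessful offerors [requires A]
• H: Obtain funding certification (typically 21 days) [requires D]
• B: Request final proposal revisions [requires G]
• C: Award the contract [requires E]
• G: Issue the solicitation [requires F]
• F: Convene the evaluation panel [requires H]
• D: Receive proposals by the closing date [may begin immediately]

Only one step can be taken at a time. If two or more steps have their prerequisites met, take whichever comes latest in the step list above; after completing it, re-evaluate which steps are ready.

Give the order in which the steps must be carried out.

D H F G B A E C

Only D has no prerequisites, so it is first.
H is the only step now ready → H.
Next only F has its prerequisites met → F.
G needed F, now all done → G.
Ready: B and A. B is listed later → B.
A needed G, now all done → A.
E needed A, now all done → E.
C is the only step now ready → C.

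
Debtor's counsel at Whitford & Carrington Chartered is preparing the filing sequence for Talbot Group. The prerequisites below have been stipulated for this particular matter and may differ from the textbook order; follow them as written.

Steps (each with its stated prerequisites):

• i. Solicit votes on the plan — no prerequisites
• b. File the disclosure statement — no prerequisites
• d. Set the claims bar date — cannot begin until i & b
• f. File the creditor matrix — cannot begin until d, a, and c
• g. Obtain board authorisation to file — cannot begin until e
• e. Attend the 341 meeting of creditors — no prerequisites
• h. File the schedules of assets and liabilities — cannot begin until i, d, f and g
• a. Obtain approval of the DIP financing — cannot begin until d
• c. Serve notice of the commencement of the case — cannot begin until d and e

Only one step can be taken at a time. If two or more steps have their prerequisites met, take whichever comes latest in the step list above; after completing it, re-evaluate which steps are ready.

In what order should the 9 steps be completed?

e, g, b, i, d, c, a, f, h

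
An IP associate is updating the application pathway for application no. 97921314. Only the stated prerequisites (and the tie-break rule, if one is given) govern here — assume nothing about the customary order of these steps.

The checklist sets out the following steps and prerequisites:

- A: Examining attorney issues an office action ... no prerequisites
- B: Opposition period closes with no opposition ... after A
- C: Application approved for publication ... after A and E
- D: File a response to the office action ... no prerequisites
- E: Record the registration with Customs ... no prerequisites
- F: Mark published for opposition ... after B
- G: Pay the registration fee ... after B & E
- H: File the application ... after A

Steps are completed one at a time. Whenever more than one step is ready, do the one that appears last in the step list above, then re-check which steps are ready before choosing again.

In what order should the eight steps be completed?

E D A H C B G F

E, D and A have no prerequisites; E is listed later, so E is first.
Ready: D and A. D is listed later → D.
Next only A has its prerequisites met → A.
Now H, C and B have their prerequisites met. H is listed later, so H next.
Now C and B have their prerequisites met. C is listed later, so C next.
That leaves B as the only ready step → B.
Ready: G and F. G is listed later → G.
F needed B, now all done → F.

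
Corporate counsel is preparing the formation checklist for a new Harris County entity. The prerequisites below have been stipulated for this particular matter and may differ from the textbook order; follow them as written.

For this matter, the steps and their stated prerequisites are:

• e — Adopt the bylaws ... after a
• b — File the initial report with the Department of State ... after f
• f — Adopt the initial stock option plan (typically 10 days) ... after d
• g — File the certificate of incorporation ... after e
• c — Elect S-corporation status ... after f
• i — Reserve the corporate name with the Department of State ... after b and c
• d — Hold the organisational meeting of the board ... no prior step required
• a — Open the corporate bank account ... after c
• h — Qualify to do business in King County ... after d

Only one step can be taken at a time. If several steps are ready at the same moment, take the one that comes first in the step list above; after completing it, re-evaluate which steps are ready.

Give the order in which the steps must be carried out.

d has no prerequisites → d first.
f and h are both available; f is listed earlier → f.
Ready: b, c and h. b is listed earlier → b.
c and h are both available; c is listed earlier → c.
i and a now also ready, so the ready set is {i, a, h}; i is listed earlier → i.
Ready: a and h. a is listed earlier → a.
e now also ready, so the ready set is {e, h}; e is listed earlier → e.
g now also ready, so the ready set is {g, h}; g is listed earlier → g.
Next only h has its prerequisites met → h.

d, f, b, c, i, a, e, g, h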